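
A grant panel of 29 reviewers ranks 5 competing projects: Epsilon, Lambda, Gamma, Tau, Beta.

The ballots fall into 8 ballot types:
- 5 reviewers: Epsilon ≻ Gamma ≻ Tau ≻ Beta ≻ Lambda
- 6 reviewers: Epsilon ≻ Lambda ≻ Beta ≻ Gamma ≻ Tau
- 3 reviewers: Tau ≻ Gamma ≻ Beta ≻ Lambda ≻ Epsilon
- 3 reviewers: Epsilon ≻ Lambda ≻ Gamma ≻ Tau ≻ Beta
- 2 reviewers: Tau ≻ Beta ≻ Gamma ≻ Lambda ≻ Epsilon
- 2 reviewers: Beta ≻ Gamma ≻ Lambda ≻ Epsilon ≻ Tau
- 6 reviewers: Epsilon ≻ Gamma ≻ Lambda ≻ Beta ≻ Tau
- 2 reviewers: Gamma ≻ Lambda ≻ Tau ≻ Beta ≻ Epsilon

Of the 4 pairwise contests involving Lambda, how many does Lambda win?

2

Lambda against each rival (29 reviewers):
Lambda vs Epsilon: 3+2+2+2 = 9 for Lambda, 20 for Epsilon — Epsilon by 20–9.
Lambda–Gamma: Gamma 20–9.
Lambda vs Tau: Lambda wins 19–10.
Lambda vs Beta: Lambda is ranked higher on 6+3+6+2 = 17 ballots, Beta on 12. Lambda wins 17–12.
Lambda beats Tau, Beta; loses to Epsilon, Gamma — 2 pairwise wins.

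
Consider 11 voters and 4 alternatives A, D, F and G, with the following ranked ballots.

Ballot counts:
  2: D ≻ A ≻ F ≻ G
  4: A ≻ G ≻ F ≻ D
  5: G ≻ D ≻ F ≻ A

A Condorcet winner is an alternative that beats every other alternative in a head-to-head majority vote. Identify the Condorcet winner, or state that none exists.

none

Head-to-head results (11 voters):
A vs D: D wins 7–4.
A–F: A 6–5.
A vs G: A wins 6–5.
D–F: D 7–4.
D vs G: 2 to 9, G.
F–G: G 9–2.
Each alternative drops at least one matchup (A loses to D; D loses to G; F loses to A; G loses to A); the cycle A beats G beats D beats A rules out a Condorcet winner.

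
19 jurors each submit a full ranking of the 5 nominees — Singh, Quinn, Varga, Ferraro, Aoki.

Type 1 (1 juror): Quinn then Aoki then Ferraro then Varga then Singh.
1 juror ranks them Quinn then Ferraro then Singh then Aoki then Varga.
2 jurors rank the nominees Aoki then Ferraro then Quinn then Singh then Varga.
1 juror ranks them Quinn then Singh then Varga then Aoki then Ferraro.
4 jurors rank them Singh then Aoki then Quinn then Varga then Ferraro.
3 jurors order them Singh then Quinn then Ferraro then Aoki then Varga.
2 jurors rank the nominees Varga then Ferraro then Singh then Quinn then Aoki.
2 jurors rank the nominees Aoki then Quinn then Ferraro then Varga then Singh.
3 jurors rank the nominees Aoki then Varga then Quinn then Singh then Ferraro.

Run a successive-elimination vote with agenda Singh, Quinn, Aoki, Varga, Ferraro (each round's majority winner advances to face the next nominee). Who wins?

Aoki

Round 1: Singh vs Quinn — 9–10, Quinn advances.
Round 2: Quinn vs Aoki — 8–11, Aoki advances.
Round 3: Aoki vs Varga — 16–3, Aoki advances.
Round 4: Aoki vs Ferraro — 13–6, Aoki advances.
The agenda winner is Aoki.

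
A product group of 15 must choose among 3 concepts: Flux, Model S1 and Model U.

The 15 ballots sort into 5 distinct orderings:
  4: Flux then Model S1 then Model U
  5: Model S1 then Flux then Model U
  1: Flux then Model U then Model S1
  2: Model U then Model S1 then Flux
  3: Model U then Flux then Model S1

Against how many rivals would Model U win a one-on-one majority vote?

Model U against each rival (15 engineers):
Model U vs Flux: 5 to 10, Flux.
Model U vs Model S1: 6 to 9, Model S1.
Model U beats no one; loses to Flux, Model S1 — 0 pairwise wins.

0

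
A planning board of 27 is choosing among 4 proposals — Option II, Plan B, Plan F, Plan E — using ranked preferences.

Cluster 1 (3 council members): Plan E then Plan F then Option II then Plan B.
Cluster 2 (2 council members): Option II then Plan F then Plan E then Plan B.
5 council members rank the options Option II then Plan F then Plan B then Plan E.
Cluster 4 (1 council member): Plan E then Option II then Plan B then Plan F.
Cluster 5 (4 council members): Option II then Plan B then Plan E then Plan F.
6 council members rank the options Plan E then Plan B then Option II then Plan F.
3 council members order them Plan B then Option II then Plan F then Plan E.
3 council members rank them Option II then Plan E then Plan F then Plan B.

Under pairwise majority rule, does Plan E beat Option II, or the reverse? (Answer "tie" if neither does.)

Option II

Ballots ranking Plan E above Option II: 3 + 1 + 6 = 10.
Ballots ranking Option II above Plan E: 27 − 10 = 17.
Option II wins the head-to-head 17–10.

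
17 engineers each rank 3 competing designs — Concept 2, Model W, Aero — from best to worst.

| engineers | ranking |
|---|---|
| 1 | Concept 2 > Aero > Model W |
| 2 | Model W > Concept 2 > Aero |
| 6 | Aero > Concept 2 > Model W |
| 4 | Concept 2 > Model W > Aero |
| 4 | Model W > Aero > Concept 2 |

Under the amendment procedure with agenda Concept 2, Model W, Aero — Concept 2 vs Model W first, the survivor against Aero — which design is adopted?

Round 1: Concept 2 vs Model W — 11–6, Concept 2 advances.
Round 2: Concept 2 vs Aero — 7–10, Aero advances.
The agenda winner is Aero.

Aero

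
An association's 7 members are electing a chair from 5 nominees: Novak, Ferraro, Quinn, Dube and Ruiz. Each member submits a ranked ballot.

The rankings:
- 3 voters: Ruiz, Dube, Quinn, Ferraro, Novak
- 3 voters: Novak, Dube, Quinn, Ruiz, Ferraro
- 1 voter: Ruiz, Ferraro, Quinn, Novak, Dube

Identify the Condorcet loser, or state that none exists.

Pairwise majorities:
Novak vs Ferraro: Ferraro, 4–3.
Novak vs Quinn: Novak preferred on 3 ballots; Quinn wins 4–3.
Novak vs Dube: Novak wins 4–3.
Novak vs Ruiz: Ruiz wins 4–3.
Ferraro vs Quinn: Quinn, 6–1.
Ferraro vs Dube: Dube, 6–1.
Ferraro–Ruiz: Ruiz 7–0.
Quinn–Dube: Dube 6–1.
Quinn–Ruiz: Ruiz 4–3.
Dube vs Ruiz: Ruiz wins 4–3.
Each candidate has at least one pairwise win (Novak beats Dube; Ferraro beats Novak; Quinn beats Novak; Dube beats Ferraro; Ruiz beats Novak) — no Condorcet loser.

none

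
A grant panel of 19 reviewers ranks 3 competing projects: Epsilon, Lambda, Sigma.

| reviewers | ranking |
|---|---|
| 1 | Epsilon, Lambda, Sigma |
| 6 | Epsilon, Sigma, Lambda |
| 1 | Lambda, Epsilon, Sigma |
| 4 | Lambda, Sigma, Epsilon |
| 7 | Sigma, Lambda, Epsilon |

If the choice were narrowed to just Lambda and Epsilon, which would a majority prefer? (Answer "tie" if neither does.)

Lambda

Ballots ranking Lambda above Epsilon: 1 + 4 + 7 = 12.
Ballots ranking Epsilon above Lambda: 19 − 12 = 7.
Lambda wins the head-to-head 12–7.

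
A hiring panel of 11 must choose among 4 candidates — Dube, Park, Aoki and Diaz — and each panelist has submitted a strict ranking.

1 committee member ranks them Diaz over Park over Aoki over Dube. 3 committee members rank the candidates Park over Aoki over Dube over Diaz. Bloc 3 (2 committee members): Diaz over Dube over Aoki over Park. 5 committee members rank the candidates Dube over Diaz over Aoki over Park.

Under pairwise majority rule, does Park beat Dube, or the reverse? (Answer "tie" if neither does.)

Ballots ranking Park above Dube: 1 + 3 = 4.
Ballots ranking Dube above Park: 11 − 4 = 7.
Dube wins the head-to-head 7–4.

Dube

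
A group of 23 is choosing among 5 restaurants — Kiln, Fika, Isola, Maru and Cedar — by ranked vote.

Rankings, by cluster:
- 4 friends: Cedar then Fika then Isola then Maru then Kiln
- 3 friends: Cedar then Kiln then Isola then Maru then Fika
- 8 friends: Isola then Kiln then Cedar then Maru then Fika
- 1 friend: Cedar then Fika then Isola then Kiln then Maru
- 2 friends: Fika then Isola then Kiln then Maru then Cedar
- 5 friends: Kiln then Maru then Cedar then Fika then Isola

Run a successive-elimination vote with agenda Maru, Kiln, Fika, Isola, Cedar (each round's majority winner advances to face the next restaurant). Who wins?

Cedar

Round 1: Maru vs Kiln — 4–19, Kiln advances.
Round 2: Kiln vs Fika — 16–7, Kiln advances.
Round 3: Kiln vs Isola — 8–15, Isola advances.
Round 4: Isola vs Cedar — 10–13, Cedar advances.
Cedar survives the agenda.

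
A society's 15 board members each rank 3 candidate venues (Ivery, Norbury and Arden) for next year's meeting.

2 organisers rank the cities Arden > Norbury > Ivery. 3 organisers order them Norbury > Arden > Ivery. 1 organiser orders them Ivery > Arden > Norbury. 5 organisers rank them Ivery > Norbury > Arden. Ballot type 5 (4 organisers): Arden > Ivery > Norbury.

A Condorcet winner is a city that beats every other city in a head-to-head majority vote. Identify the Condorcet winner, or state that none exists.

none

Check each pair by majority over 15 ballots:
Ivery vs Norbury: Ivery, 10–5.
Ivery vs Arden: Arden wins 9–6.
Norbury vs Arden: Norbury, 8–7.
Every city loses at least once (Ivery loses to Arden; Norbury loses to Ivery; Arden loses to Norbury). The majority relation contains the cycle Ivery beats Norbury beats Arden beats Ivery, so there is no Condorcet winner.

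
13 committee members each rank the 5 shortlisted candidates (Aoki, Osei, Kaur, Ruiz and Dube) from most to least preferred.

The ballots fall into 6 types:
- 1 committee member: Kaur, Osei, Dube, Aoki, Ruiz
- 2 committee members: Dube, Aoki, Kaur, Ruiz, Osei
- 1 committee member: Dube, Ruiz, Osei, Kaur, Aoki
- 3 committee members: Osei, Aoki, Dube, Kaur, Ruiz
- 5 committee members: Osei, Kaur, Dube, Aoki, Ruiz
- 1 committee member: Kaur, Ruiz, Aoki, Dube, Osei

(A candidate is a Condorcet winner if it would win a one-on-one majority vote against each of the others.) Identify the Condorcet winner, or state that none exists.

Pairwise majorities:
Aoki vs Osei: 2+1 = 3 for Aoki, 10 for Osei — Osei by 10–3.
Aoki vs Kaur: Aoki is ranked higher on 2+3 = 5 ballots, Kaur on 8. Kaur wins 8–5.
Aoki vs Ruiz: 1+2+3+5 = 11 for Aoki, 2 for Ruiz — Aoki by 11–2.
Aoki vs Dube: Aoki preferred on 3+1 = 4 ballots; Dube wins 9–4.
Osei vs Kaur: 9 to 4, Osei.
Osei vs Ruiz: Osei is ranked higher on 1+3+5 = 9 ballots, Ruiz on 4. Osei wins 9–4.
Osei vs Dube: 1+3+5 = 9 for Osei, 4 for Dube — Osei by 9–4.
Kaur vs Ruiz: 12 to 1, Kaur.
Kaur vs Dube: 7 to 6, Kaur.
Ruiz vs Dube: 1 to 12, Dube.
Osei beats each of Aoki, Kaur, Ruiz, Dube — Osei is the Condorcet winner.

Osei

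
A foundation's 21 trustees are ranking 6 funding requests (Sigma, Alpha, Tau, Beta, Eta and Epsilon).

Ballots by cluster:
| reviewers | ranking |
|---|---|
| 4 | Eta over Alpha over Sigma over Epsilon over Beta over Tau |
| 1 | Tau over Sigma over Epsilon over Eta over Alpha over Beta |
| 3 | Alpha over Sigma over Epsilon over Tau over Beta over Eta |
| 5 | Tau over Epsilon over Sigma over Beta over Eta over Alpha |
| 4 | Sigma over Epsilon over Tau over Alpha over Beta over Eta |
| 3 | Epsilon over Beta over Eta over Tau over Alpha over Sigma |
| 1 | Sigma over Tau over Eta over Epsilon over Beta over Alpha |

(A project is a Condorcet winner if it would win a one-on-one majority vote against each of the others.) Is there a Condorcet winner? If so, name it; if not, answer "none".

Pairwise majorities:
Sigma vs Alpha: 11 to 10, Sigma.
Sigma vs Tau: Sigma preferred on 4+3+4+1 = 12 ballots; Sigma wins 12–9.
Sigma vs Beta: Sigma preferred on 4+1+3+5+4+1 = 18 ballots; Sigma wins 18–3.
Sigma vs Eta: Sigma preferred on 1+3+5+4+1 = 14 ballots; Sigma wins 14–7.
Sigma vs Epsilon: Sigma preferred on 4+1+3+4+1 = 13 ballots; Sigma wins 13–8.
Alpha vs Tau: Alpha is ranked higher on 4+3 = 7 ballots, Tau on 14. Tau wins 14–7.
Alpha vs Beta: Alpha preferred on 4+1+3+4 = 12 ballots; Alpha wins 12–9.
Alpha vs Eta: Alpha is ranked higher on 3+4 = 7 ballots, Eta on 14. Eta wins 14–7.
Alpha vs Epsilon: Alpha is ranked higher on 4+3 = 7 ballots, Epsilon on 14. Epsilon wins 14–7.
Tau vs Beta: Tau preferred on 1+3+5+4+1 = 14 ballots; Tau wins 14–7.
Tau vs Eta: 14 to 7, Tau.
Tau vs Epsilon: 7 to 14, Epsilon.
Beta vs Eta: 3+5+4+3 = 15 for Beta, 6 for Eta — Beta by 15–6.
Beta vs Epsilon: Beta is ranked higher on 0 ballots, Epsilon on 21. Epsilon wins 21–0.
Eta vs Epsilon: Eta is ranked higher on 4+1 = 5 ballots, Epsilon on 16. Epsilon wins 16–5.
Sigma wins every pairwise contest, so Sigma is the Condorcet winner.

Sigma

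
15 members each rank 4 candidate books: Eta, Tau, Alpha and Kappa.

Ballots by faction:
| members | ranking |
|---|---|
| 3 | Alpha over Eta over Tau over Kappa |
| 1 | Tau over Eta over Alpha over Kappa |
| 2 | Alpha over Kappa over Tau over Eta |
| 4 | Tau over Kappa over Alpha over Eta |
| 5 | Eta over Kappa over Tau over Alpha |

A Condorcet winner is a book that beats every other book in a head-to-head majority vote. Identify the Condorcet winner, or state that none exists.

none

Head-to-head results (15 members):
Eta vs Tau: 8 to 7, Eta.
Eta–Alpha: Alpha 9–6.
Eta vs Kappa: Eta is ranked higher on 3+1+5 = 9 ballots, Kappa on 6. Eta wins 9–6.
Tau–Alpha: Tau 10–5.
Tau vs Kappa: 8 to 7, Tau.
Alpha vs Kappa: Alpha is ranked higher on 3+1+2 = 6 ballots, Kappa on 9. Kappa wins 9–6.
No book is unbeaten: Eta loses to Alpha; Tau loses to Eta; Alpha loses to Tau; Kappa loses to Eta. In particular Eta → Tau → Alpha → Eta is a majority cycle — no Condorcet winner exists.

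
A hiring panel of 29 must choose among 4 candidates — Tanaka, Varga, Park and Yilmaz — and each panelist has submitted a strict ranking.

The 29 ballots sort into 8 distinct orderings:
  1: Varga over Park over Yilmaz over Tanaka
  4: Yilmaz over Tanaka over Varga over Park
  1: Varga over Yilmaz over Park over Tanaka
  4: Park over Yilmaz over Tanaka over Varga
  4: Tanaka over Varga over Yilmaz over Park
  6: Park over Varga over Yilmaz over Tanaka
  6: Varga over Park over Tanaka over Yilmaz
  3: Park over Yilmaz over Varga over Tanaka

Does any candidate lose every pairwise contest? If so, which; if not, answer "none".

Pairwise majorities:
Tanaka–Varga: Varga 17–12.
Tanaka–Park: Park 21–8.
Tanaka vs Yilmaz: Tanaka is ranked higher on 4+6 = 10 ballots, Yilmaz on 19. Yilmaz wins 19–10.
Varga vs Park: Varga preferred on 1+4+1+4+6 = 16 ballots; Varga wins 16–13.
Varga vs Yilmaz: 18 to 11, Varga.
Park vs Yilmaz: Park, 20–9.
Only Tanaka has no wins; Tanaka is the Condorcet loser.

Tanaka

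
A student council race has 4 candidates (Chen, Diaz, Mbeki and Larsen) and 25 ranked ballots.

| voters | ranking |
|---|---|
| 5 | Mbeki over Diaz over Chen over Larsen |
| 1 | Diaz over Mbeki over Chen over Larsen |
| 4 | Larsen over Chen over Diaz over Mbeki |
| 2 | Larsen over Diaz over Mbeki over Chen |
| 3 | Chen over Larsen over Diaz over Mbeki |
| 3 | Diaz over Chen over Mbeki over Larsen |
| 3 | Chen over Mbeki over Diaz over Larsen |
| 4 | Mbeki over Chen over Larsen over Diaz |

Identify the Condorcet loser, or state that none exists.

none

Head-to-head results (25 voters):
Chen vs Diaz: Chen, 14–11.
Chen vs Mbeki: Chen wins 13–12.
Chen vs Larsen: Chen wins 19–6.
Diaz vs Mbeki: Diaz wins 13–12.
Diaz–Larsen: Larsen 13–12.
Mbeki vs Larsen: Mbeki preferred on 5+1+3+3+4 = 16 ballots; Mbeki wins 16–9.
Each candidate has at least one pairwise win (Chen beats Diaz; Diaz beats Mbeki; Mbeki beats Larsen; Larsen beats Diaz) — no Condorcet loser.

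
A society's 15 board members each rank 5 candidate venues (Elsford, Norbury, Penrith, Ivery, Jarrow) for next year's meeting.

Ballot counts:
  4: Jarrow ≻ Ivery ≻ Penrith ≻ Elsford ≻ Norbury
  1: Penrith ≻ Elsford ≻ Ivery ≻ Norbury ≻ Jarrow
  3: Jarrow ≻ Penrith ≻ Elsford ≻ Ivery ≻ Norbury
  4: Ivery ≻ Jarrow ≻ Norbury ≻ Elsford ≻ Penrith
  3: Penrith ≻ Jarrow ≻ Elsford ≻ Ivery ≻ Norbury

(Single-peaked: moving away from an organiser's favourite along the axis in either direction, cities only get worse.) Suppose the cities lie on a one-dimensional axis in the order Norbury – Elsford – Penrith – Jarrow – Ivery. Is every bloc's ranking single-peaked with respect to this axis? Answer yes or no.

Axis positions: Norbury=1, Elsford=2, Penrith=3, Jarrow=4, Ivery=5.
Bloc 1 (peak Jarrow at position 4): ranking walks positions 4-5-3-2-1, expanding outward from the peak — single-peaked.
Bloc 2: ranking walks positions 3-2-5-1-4; Ivery is ranked above Jarrow even though Jarrow lies between Ivery and the peak Penrith on the axis — preferences dip and rise again. Not single-peaked.
Bloc 3 (peak Jarrow at position 4): ranking walks positions 4-3-2-5-1, expanding outward from the peak — single-peaked.
Bloc 4: ranking walks positions 5-4-1-2-3; Norbury is ranked above Penrith even though Penrith lies between Norbury and the peak Ivery on the axis — preferences dip and rise again. Not single-peaked.
Bloc 5 (peak Penrith at position 3): ranking walks positions 3-4-2-5-1, expanding outward from the peak — single-peaked.
Bloc 2 violates single-peakedness, so the profile is not single-peaked on this axis.

no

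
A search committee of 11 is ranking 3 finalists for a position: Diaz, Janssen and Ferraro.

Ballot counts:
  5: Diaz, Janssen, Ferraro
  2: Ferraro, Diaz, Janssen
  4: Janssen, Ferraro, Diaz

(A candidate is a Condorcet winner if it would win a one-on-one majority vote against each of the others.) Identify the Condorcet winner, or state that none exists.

none

Check each pair by majority over 11 ballots:
Diaz vs Janssen: Diaz is ranked higher on 5+2 = 7 ballots, Janssen on 4. Diaz wins 7–4.
Diaz vs Ferraro: Ferraro, 6–5.
Janssen vs Ferraro: Janssen is ranked higher on 5+4 = 9 ballots, Ferraro on 2. Janssen wins 9–2.
No candidate is unbeaten: Diaz loses to Ferraro; Janssen loses to Diaz; Ferraro loses to Janssen. In particular Diaz > Janssen > Ferraro > Diaz is a majority cycle — no Condorcet winner exists.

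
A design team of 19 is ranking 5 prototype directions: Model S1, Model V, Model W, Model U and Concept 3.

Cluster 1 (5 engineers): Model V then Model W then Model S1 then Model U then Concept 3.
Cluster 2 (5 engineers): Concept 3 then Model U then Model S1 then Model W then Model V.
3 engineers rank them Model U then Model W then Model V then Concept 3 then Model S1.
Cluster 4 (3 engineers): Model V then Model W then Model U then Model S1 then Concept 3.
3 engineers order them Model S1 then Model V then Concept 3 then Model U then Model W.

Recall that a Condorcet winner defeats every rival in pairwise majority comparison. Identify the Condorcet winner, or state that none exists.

Pairwise majorities:
Model S1 vs Model V: Model V wins 11–8.
Model S1 vs Model W: Model W, 11–8.
Model S1–Model U: Model U 11–8.
Model S1–Concept 3: Model S1 11–8.
Model V vs Model W: Model V wins 11–8.
Model V vs Model U: Model V, 11–8.
Model V vs Concept 3: Model V, 14–5.
Model W–Model U: Model U 11–8.
Model W–Concept 3: Model W 11–8.
Model U vs Concept 3: Model U, 11–8.
Model V wins every pairwise contest, so Model V is the Condorcet winner.

Model V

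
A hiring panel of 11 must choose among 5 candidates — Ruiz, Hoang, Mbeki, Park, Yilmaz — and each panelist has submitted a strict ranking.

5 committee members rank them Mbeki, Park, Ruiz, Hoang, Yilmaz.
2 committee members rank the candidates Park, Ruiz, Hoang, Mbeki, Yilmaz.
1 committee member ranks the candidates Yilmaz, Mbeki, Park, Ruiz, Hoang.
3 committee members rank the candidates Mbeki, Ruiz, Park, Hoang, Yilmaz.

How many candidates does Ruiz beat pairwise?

Ruiz against each rival (11 committee members):
Ruiz vs Hoang: Ruiz is ranked higher on 5+2+1+3 = 11 ballots, Hoang on 0. Ruiz wins 11–0.
Ruiz vs Mbeki: 2 to 9, Mbeki.
Ruiz vs Park: Ruiz preferred on 3 ballots; Park wins 8–3.
Ruiz vs Yilmaz: Ruiz is ranked higher on 5+2+3 = 10 ballots, Yilmaz on 1. Ruiz wins 10–1.
Ruiz beats Hoang, Yilmaz; loses to Mbeki, Park — 2 pairwise wins.

2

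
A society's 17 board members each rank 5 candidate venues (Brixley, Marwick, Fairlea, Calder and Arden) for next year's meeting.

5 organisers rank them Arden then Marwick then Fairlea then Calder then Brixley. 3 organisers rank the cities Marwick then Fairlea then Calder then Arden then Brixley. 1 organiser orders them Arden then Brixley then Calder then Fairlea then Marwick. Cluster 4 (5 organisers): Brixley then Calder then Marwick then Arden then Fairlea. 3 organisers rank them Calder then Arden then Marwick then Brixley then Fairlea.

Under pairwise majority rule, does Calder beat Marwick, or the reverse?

Ballots ranking Calder above Marwick: 1 + 5 + 3 = 9.
Ballots ranking Marwick above Calder: 17 − 9 = 8.
Calder wins the head-to-head 9–8.

Calder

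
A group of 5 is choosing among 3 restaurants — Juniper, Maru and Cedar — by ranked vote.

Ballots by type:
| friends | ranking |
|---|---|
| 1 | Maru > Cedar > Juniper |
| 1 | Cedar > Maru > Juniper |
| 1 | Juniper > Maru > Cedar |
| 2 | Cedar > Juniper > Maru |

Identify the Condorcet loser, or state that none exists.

Maru

Head-to-head results (5 friends):
Juniper vs Maru: 1+2 = 3 for Juniper, 2 for Maru — Juniper by 3–2.
Juniper vs Cedar: Cedar wins 4–1.
Maru vs Cedar: 2 to 3, Cedar.
Maru loses to every other restaurant — it is the Condorcet loser.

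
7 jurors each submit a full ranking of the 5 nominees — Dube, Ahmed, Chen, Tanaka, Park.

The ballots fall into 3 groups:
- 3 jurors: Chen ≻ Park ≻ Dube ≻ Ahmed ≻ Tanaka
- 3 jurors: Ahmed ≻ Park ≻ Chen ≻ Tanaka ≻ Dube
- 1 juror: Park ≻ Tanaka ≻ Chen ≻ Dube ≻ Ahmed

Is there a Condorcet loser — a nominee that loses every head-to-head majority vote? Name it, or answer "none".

Head-to-head results (7 jurors):
Dube–Ahmed: Dube 4–3.
Dube vs Chen: Chen wins 7–0.
Dube vs Tanaka: Tanaka wins 4–3.
Dube vs Park: 0 for Dube, 7 for Park — Park by 7–0.
Ahmed vs Chen: Chen wins 4–3.
Ahmed vs Tanaka: Ahmed wins 6–1.
Ahmed–Park: Park 4–3.
Chen vs Tanaka: 6 to 1, Chen.
Chen vs Park: Chen is ranked higher on 3 ballots, Park on 4. Park wins 4–3.
Tanaka–Park: Park 7–0.
Each nominee has at least one pairwise win (Dube beats Ahmed; Ahmed beats Tanaka; Chen beats Dube; Tanaka beats Dube; Park beats Dube) — no Condorcet loser.

none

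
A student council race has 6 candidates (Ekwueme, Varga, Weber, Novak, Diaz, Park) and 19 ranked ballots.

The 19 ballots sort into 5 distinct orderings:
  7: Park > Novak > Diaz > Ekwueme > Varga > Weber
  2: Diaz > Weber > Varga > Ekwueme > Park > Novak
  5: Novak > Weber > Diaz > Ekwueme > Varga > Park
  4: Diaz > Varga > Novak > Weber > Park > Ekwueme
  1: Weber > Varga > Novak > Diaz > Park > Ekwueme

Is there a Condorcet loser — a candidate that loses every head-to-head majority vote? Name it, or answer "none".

Pairwise majorities:
Ekwueme vs Varga: Ekwueme preferred on 7+5 = 12 ballots; Ekwueme wins 12–7.
Ekwueme–Weber: Weber 12–7.
Ekwueme–Novak: Novak 17–2.
Ekwueme vs Diaz: 0 to 19, Diaz.
Ekwueme vs Park: 7 to 12, Park.
Varga vs Weber: 7+4 = 11 for Varga, 8 for Weber — Varga by 11–8.
Varga vs Novak: Varga preferred on 2+4+1 = 7 ballots; Novak wins 12–7.
Varga vs Diaz: Varga is ranked higher on 1 ballot, Diaz on 18. Diaz wins 18–1.
Varga vs Park: 12 to 7, Varga.
Weber vs Novak: Weber preferred on 2+1 = 3 ballots; Novak wins 16–3.
Weber–Diaz: Diaz 13–6.
Weber vs Park: Weber, 12–7.
Novak–Diaz: Novak 13–6.
Novak vs Park: Novak preferred on 5+4+1 = 10 ballots; Novak wins 10–9.
Diaz–Park: Diaz 12–7.
Each candidate has at least one pairwise win (Ekwueme beats Varga; Varga beats Weber; Weber beats Ekwueme; Novak beats Ekwueme; Diaz beats Ekwueme; Park beats Ekwueme) — no Condorcet loser.

none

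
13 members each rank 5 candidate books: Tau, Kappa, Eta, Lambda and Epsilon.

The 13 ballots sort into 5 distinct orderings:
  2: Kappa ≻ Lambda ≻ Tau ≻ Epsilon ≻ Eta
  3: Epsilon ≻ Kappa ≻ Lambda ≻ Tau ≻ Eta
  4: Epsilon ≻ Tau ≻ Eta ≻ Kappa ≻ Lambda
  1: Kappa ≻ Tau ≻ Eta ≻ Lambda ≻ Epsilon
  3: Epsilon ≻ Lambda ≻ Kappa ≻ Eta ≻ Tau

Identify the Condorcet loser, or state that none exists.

Pairwise majorities:
Tau vs Kappa: 4 for Tau, 9 for Kappa — Kappa by 9–4.
Tau–Eta: Tau 10–3.
Tau vs Lambda: 5 to 8, Lambda.
Tau vs Epsilon: 2+1 = 3 for Tau, 10 for Epsilon — Epsilon by 10–3.
Kappa vs Eta: Kappa, 9–4.
Kappa vs Lambda: Kappa preferred on 2+3+4+1 = 10 ballots; Kappa wins 10–3.
Kappa vs Epsilon: Kappa is ranked higher on 2+1 = 3 ballots, Epsilon on 10. Epsilon wins 10–3.
Eta vs Lambda: Eta preferred on 4+1 = 5 ballots; Lambda wins 8–5.
Eta vs Epsilon: 1 for Eta, 12 for Epsilon — Epsilon by 12–1.
Lambda vs Epsilon: Epsilon, 10–3.
Only Eta has no wins; Eta is the Condorcet loser.

Eta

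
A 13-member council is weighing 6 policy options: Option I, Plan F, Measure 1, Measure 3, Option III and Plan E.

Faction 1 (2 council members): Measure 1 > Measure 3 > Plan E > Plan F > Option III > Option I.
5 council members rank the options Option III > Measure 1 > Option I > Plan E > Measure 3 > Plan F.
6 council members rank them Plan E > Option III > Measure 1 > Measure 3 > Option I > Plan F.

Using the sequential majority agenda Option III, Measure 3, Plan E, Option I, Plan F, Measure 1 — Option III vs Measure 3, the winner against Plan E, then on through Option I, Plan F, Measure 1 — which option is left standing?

Round 1: Option III vs Measure 3 — 11–2, Option III advances.
Round 2: Option III vs Plan E — 5–8, Plan E advances.
Round 3: Plan E vs Option I — 8–5, Plan E advances.
Round 4: Plan E vs Plan F — 13–0, Plan E advances.
Round 5: Plan E vs Measure 1 — 6–7, Measure 1 advances.
The agenda winner is Measure 1.

Measure 1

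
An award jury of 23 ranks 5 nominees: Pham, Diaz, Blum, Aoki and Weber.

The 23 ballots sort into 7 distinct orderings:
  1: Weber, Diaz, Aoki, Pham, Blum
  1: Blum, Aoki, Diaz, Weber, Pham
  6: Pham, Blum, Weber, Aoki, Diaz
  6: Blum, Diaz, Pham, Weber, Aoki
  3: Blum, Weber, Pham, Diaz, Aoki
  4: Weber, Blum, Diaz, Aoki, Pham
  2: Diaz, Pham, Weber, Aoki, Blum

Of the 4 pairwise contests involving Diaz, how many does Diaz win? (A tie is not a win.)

2

Diaz against each rival (23 jurors):
Diaz vs Pham: 14 to 9, Diaz.
Diaz vs Blum: 3 to 20, Blum.
Diaz–Aoki: Diaz 16–7.
Diaz–Weber: Weber 14–9.
Diaz beats Pham, Aoki; loses to Blum, Weber — 2 pairwise wins.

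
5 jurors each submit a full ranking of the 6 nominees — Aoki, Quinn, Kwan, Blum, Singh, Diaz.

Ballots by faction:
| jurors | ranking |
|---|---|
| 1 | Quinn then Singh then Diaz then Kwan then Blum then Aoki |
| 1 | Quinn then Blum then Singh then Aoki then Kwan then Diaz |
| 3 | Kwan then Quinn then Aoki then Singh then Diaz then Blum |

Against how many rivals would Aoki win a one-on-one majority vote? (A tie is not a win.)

3

Aoki against each rival (5 jurors):
Aoki vs Quinn: 0 for Aoki, 5 for Quinn — Quinn by 5–0.
Aoki vs Kwan: 1 to 4, Kwan.
Aoki vs Blum: 3 for Aoki, 2 for Blum — Aoki by 3–2.
Aoki vs Singh: 3 for Aoki, 2 for Singh — Aoki by 3–2.
Aoki vs Diaz: Aoki is ranked higher on 1+3 = 4 ballots, Diaz on 1. Aoki wins 4–1.
Aoki beats Blum, Singh, Diaz; loses to Quinn, Kwan — 3 pairwise wins.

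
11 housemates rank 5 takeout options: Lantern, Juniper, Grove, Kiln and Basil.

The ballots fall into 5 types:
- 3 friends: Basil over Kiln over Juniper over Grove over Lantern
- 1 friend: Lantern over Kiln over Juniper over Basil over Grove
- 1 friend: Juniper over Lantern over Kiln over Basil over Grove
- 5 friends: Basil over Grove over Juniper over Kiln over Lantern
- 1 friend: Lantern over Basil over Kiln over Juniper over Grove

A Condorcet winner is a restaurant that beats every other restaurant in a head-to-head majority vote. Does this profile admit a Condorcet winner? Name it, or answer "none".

Basil

Head-to-head results (11 friends):
Lantern vs Juniper: Juniper wins 9–2.
Lantern vs Grove: Lantern preferred on 1+1+1 = 3 ballots; Grove wins 8–3.
Lantern–Kiln: Kiln 8–3.
Lantern vs Basil: 3 to 8, Basil.
Juniper vs Grove: Juniper wins 6–5.
Juniper vs Kiln: 1+5 = 6 for Juniper, 5 for Kiln — Juniper by 6–5.
Juniper vs Basil: 1+1 = 2 for Juniper, 9 for Basil — Basil by 9–2.
Grove vs Kiln: 5 for Grove, 6 for Kiln — Kiln by 6–5.
Grove vs Basil: Basil, 11–0.
Kiln vs Basil: Kiln preferred on 1+1 = 2 ballots; Basil wins 9–2.
Basil defeats every rival head-to-head and is the Condorcet winner.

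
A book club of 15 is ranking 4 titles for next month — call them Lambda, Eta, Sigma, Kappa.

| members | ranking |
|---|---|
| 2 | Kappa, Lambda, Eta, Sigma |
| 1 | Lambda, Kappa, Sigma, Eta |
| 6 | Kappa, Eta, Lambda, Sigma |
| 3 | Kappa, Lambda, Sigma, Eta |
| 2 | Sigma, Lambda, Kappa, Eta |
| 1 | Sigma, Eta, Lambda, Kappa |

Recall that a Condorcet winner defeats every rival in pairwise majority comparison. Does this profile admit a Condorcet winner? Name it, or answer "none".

Head-to-head results (15 members):
Lambda vs Eta: 2+1+3+2 = 8 for Lambda, 7 for Eta — Lambda by 8–7.
Lambda vs Sigma: Lambda is ranked higher on 2+1+6+3 = 12 ballots, Sigma on 3. Lambda wins 12–3.
Lambda vs Kappa: 1+2+1 = 4 for Lambda, 11 for Kappa — Kappa by 11–4.
Eta vs Sigma: 8 to 7, Eta.
Eta vs Kappa: Eta is ranked higher on 1 ballot, Kappa on 14. Kappa wins 14–1.
Sigma vs Kappa: 3 to 12, Kappa.
Kappa wins every pairwise contest, so Kappa is the Condorcet winner.

Kappa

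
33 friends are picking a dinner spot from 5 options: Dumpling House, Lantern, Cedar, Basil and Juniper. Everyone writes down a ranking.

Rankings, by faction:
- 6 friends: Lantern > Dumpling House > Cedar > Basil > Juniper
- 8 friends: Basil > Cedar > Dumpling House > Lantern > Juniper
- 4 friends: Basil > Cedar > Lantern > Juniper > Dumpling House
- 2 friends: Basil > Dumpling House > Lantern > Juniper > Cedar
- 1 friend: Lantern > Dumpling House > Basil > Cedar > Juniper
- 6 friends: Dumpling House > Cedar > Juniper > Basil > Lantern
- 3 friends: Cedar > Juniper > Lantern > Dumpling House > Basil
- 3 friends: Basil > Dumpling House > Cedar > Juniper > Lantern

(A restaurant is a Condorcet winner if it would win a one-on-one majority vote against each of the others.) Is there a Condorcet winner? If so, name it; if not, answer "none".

Basil

Head-to-head results (33 friends):
Dumpling House vs Lantern: Dumpling House wins 19–14.
Dumpling House–Cedar: Dumpling House 18–15.
Dumpling House vs Basil: Basil, 17–16.
Dumpling House vs Juniper: Dumpling House wins 26–7.
Lantern vs Cedar: Cedar wins 24–9.
Lantern–Basil: Basil 23–10.
Lantern–Juniper: Lantern 21–12.
Cedar–Basil: Basil 18–15.
Cedar vs Juniper: Cedar wins 31–2.
Basil vs Juniper: Basil, 24–9.
Only Basil has no losses; Basil is the Condorcet winner.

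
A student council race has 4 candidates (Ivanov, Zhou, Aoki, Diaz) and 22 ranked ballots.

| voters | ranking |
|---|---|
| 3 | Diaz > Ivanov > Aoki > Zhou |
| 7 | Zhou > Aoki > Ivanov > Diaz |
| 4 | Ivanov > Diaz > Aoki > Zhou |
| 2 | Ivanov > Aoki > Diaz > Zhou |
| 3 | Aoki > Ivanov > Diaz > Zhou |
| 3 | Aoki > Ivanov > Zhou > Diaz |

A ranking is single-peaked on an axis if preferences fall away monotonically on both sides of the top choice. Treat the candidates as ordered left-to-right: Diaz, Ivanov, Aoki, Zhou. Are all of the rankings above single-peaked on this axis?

Axis positions: Diaz=1, Ivanov=2, Aoki=3, Zhou=4.
Ballot type 1 (peak Diaz at position 1): ranking walks positions 1-2-3-4, expanding outward from the peak — single-peaked.
Ballot type 2 (peak Zhou at position 4): ranking walks positions 4-3-2-1, expanding outward from the peak — single-peaked.
Ballot type 3 (peak Ivanov at position 2): ranking walks positions 2-1-3-4, expanding outward from the peak — single-peaked.
Ballot type 4 (peak Ivanov at position 2): ranking walks positions 2-3-1-4, expanding outward from the peak — single-peaked.
Ballot type 5 (peak Aoki at position 3): ranking walks positions 3-2-1-4, expanding outward from the peak — single-peaked.
Ballot type 6 (peak Aoki at position 3): ranking walks positions 3-2-4-1, expanding outward from the peak — single-peaked.
Every ranking is single-peaked on this axis.

yes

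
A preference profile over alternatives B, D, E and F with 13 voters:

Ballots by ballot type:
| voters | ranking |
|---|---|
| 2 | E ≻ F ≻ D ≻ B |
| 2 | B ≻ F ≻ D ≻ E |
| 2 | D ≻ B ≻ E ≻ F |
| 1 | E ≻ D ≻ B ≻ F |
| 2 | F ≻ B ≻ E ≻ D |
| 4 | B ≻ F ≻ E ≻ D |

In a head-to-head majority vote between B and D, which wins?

Ballots ranking B above D: 2 + 2 + 4 = 8.
Ballots ranking D above B: 13 − 8 = 5.
B wins the head-to-head 8–5.

B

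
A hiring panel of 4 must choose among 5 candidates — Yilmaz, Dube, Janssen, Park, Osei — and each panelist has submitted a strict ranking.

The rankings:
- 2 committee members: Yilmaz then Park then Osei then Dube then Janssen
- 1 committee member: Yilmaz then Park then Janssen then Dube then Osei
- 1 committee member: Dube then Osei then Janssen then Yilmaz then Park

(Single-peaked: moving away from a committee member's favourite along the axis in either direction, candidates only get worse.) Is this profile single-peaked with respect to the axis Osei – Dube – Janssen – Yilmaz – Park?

Axis positions: Osei=1, Dube=2, Janssen=3, Yilmaz=4, Park=5.
Group 1: ranking walks positions 4-5-1-2-3; Osei is ranked above Janssen even though Janssen lies between Osei and the peak Yilmaz on the axis — preferences dip and rise again. Not single-peaked.
Group 2 (peak Yilmaz at position 4): ranking walks positions 4-5-3-2-1, expanding outward from the peak — single-peaked.
Group 3 (peak Dube at position 2): ranking walks positions 2-1-3-4-5, expanding outward from the peak — single-peaked.
Group 1 violates single-peakedness, so the profile is not single-peaked on this axis.

no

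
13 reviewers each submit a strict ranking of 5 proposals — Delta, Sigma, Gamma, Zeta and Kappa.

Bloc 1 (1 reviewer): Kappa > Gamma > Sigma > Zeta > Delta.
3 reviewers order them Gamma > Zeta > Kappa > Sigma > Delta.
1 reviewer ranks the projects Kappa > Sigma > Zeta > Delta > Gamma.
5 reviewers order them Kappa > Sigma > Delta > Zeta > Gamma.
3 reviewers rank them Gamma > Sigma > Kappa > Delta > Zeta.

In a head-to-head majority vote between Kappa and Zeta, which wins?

Ballots ranking Kappa above Zeta: 1 + 1 + 5 + 3 = 10.
Ballots ranking Zeta above Kappa: 13 − 10 = 3.
Kappa wins the head-to-head 10–3.

Kappa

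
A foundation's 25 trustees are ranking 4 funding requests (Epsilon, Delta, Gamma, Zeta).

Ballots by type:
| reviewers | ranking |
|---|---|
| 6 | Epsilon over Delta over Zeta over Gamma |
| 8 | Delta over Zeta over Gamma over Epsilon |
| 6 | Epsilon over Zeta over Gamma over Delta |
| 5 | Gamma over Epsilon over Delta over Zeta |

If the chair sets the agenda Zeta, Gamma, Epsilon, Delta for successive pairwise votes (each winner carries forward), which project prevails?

Round 1: Zeta vs Gamma — 20–5, Zeta advances.
Round 2: Zeta vs Epsilon — 8–17, Epsilon advances.
Round 3: Epsilon vs Delta — 17–8, Epsilon advances.
The agenda winner is Epsilon.

Epsilon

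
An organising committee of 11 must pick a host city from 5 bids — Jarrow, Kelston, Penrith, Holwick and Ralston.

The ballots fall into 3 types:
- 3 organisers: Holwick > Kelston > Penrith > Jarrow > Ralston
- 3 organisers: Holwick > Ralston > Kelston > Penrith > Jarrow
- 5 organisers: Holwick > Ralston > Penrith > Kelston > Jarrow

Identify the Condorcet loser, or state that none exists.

Jarrow

Pairwise majorities:
Jarrow vs Kelston: Kelston, 11–0.
Jarrow–Penrith: Penrith 11–0.
Jarrow–Holwick: Holwick 11–0.
Jarrow–Ralston: Ralston 8–3.
Kelston–Penrith: Kelston 6–5.
Kelston vs Holwick: 0 to 11, Holwick.
Kelston vs Ralston: Kelston is ranked higher on 3 ballots, Ralston on 8. Ralston wins 8–3.
Penrith vs Holwick: 0 to 11, Holwick.
Penrith vs Ralston: 3 for Penrith, 8 for Ralston — Ralston by 8–3.
Holwick vs Ralston: Holwick is ranked higher on 3+3+5 = 11 ballots, Ralston on 0. Holwick wins 11–0.
Jarrow is beaten in every head-to-head and is the Condorcet loser.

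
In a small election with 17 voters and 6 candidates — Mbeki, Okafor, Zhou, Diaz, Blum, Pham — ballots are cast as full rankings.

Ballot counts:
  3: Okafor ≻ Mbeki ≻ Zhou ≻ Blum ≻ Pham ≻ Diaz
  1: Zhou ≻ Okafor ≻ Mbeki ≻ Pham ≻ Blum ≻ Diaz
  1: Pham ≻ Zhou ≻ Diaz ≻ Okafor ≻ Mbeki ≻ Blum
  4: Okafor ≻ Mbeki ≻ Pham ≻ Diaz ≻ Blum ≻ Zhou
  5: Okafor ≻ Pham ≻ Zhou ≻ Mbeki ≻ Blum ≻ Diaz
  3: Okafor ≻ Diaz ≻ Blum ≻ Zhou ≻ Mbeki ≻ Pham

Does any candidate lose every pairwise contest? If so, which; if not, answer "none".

Pairwise majorities:
Mbeki vs Okafor: Okafor wins 17–0.
Mbeki vs Zhou: 7 to 10, Zhou.
Mbeki vs Diaz: 13 to 4, Mbeki.
Mbeki vs Blum: 3+1+1+4+5 = 14 for Mbeki, 3 for Blum — Mbeki by 14–3.
Mbeki vs Pham: Mbeki preferred on 3+1+4+3 = 11 ballots; Mbeki wins 11–6.
Okafor vs Zhou: Okafor wins 15–2.
Okafor vs Diaz: Okafor is ranked higher on 3+1+4+5+3 = 16 ballots, Diaz on 1. Okafor wins 16–1.
Okafor vs Blum: Okafor is ranked higher on 3+1+1+4+5+3 = 17 ballots, Blum on 0. Okafor wins 17–0.
Okafor vs Pham: Okafor, 16–1.
Zhou vs Diaz: Zhou, 10–7.
Zhou vs Blum: 10 to 7, Zhou.
Zhou vs Pham: Zhou preferred on 3+1+3 = 7 ballots; Pham wins 10–7.
Diaz vs Blum: Blum, 9–8.
Diaz vs Pham: Pham, 14–3.
Blum vs Pham: Blum is ranked higher on 3+3 = 6 ballots, Pham on 11. Pham wins 11–6.
Diaz is beaten in every head-to-head and is the Condorcet loser.

Diaz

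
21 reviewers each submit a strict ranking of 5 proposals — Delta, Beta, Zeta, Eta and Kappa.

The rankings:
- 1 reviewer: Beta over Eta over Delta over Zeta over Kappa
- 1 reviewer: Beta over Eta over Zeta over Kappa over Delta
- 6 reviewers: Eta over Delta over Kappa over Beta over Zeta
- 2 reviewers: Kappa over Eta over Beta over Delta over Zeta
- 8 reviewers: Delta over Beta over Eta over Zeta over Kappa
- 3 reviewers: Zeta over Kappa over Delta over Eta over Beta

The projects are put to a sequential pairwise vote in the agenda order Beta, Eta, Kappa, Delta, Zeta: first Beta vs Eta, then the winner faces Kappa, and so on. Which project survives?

Delta

Round 1: Beta vs Eta — 10–11, Eta advances.
Round 2: Eta vs Kappa — 16–5, Eta advances.
Round 3: Eta vs Delta — 10–11, Delta advances.
Round 4: Delta vs Zeta — 17–4, Delta advances.
Delta survives the agenda.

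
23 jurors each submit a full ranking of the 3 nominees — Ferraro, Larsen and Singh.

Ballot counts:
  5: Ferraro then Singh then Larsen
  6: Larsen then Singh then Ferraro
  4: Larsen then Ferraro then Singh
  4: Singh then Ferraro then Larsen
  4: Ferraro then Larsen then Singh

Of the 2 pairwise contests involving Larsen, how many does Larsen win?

1

Larsen against each rival (23 jurors):
Larsen vs Ferraro: 10 to 13, Ferraro.
Larsen vs Singh: Larsen preferred on 6+4+4 = 14 ballots; Larsen wins 14–9.
Larsen beats Singh; loses to Ferraro — 1 pairwise win.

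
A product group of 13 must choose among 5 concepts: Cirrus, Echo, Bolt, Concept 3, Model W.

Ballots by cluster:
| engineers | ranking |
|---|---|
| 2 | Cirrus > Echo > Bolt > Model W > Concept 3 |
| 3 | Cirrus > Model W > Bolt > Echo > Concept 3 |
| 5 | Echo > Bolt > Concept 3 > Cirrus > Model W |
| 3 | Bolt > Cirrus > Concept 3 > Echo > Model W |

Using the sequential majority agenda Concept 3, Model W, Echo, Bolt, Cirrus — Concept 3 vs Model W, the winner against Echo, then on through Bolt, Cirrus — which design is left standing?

Cirrus

Round 1: Concept 3 vs Model W — 8–5, Concept 3 advances.
Round 2: Concept 3 vs Echo — 3–10, Echo advances.
Round 3: Echo vs Bolt — 7–6, Echo advances.
Round 4: Echo vs Cirrus — 5–8, Cirrus advances.
The agenda winner is Cirrus.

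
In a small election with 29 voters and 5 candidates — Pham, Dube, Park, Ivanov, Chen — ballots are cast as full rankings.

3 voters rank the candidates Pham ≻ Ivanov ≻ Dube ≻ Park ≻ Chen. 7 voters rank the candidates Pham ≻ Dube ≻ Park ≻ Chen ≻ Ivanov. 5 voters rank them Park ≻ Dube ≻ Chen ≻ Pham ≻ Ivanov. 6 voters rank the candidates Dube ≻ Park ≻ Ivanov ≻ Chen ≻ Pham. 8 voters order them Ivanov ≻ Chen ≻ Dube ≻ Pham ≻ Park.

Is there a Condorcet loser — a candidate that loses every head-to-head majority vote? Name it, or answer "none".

Head-to-head results (29 voters):
Pham vs Dube: Pham is ranked higher on 3+7 = 10 ballots, Dube on 19. Dube wins 19–10.
Pham vs Park: Pham preferred on 3+7+8 = 18 ballots; Pham wins 18–11.
Pham–Ivanov: Pham 15–14.
Pham vs Chen: Pham is ranked higher on 3+7 = 10 ballots, Chen on 19. Chen wins 19–10.
Dube–Park: Dube 24–5.
Dube vs Ivanov: Dube, 18–11.
Dube vs Chen: Dube wins 21–8.
Park vs Ivanov: Park wins 18–11.
Park–Chen: Park 21–8.
Ivanov vs Chen: Ivanov, 17–12.
Every candidate wins at least one matchup (Pham beats Park; Dube beats Pham; Park beats Ivanov; Ivanov beats Chen; Chen beats Pham), so there is no Condorcet loser.

none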